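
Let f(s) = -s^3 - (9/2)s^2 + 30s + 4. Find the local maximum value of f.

Critical points: f'(s) = -3s^2 - 9s + 30 vanishes at s = -5, 2.
f''(s) = -6s - 9. f''(-5) = 21 > 0 ⇒ local minimum; f''(2) = -21 < 0 ⇒ local maximum.
The local maximum is f(2) = 38.

38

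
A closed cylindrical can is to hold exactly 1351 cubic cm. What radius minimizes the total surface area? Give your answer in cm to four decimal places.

With radius r and height h, πr²h = 1351 so h = 1351/(πr²), and S(r) = 2πr² + 2πrh = 2πr² + 2·1351/r.
S'(r) = 4πr − 2·1351/r² = 0 ⇒ r³ = 1351/(2π), so r ≈ 5.9909 and h = 2r ≈ 11.9818.
S''(r) = 4π + 4·1351/r³ > 0, so this is the minimum; S ≈ 676.5264.

5.9909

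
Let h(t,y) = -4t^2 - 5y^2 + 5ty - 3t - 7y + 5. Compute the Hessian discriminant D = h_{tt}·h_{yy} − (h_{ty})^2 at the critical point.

55

∂h/∂t = -8t + 5y - 3 = 0 and ∂h/∂y = 5t - 10y - 7 = 0, so (t, y) = (-13/11, -71/55).
The Hessian has h_{tt} = -8, h_{yy} = -10, h_{ty} = 5, giving D = 55 > 0 with h_{tt} < 0, so the point is a local maximum.
D = (-8)·(-10) − (5)^2 = 55.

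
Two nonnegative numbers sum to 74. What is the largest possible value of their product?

1369

With x + y = 74, the product is P(x) = x(74 − x).
P'(x) = 74 − 2x = 0 gives x = 37; P'' = −2 < 0, so this is the maximum.
P = 37·37 = 1369.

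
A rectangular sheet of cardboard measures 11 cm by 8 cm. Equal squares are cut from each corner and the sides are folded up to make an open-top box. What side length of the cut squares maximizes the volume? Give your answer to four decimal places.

1.5252

With cut size x, the volume is V(x) = x(11 − 2x)(8 − 2x) for 0 < x < 4.
V'(x) = 12x^2 − 76x + 88. Setting V'(x) = 0 gives x ≈ 1.5252 (the root in (0, 4)).
V''(x) = 24x − 76 is negative there, so this is the maximum; V ≈ 60.0126.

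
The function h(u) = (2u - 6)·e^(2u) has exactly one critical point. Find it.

Differentiating with the product rule gives h'(u) = (4u - 10)·e^(2u). Since e^(2u) > 0, the only critical point is u = 5/2.
h''(5/2) has the same sign as 4 > 0, so this is a local minimum.
h(5/2) = (-1)·e^(5) ≈ -148.4132.

5/2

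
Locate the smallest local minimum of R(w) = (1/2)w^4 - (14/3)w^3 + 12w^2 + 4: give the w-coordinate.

R'(w) = 2w^3 - 14w^2 + 24w. Setting R'(w) = 0 gives w ∈ {0, 3, 4}.
Since R''(w) = 6w^2 - 28w + 24, we get R''(0) = 24 > 0 ⇒ local minimum; R''(3) = -6 < 0 ⇒ local maximum; R''(4) = 8 > 0 ⇒ local minimum.
Thus R has its smallest local minimum at w = 0, with value 4.

0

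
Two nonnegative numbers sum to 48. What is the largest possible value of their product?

With x + y = 48, the product is P(x) = x(48 − x).
P'(x) = 48 − 2x = 0 gives x = 24; P'' = −2 < 0, so this is the maximum.
P = 24·24 = 576.

576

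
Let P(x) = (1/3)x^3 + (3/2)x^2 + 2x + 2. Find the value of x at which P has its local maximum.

-2

P'(x) = x^2 + 3x + 2. Setting P'(x) = 0 gives x ∈ {-2, -1}.
Since P''(x) = 2x + 3, we get P''(-2) = -1 < 0 ⇒ local maximum; P''(-1) = 1 > 0 ⇒ local minimum.
The local maximum is P(-2) = 4/3.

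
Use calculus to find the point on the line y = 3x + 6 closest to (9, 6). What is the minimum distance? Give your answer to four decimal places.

Minimize D(x)^2 = (x - 9)^2 + (3x)^2.
d/dx[D^2] = 2(x - 9) + 2·3·(3x) = 0 ⇒ x = 9/10.
Then y = 87/10 and the distance is √(729/10) ≈ 8.5381.

8.5381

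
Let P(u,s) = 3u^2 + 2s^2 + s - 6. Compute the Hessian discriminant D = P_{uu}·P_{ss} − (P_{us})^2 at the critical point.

∂P/∂u = 6u = 0 and ∂P/∂s = 4s + 1 = 0, so (u, s) = (0, -1/4).
The Hessian has P_{uu} = 6, P_{ss} = 4, P_{us} = 0, giving D = 24 > 0 with P_{uu} > 0, so the point is a local minimum.
D = (6)·(4) − (0)^2 = 24.

24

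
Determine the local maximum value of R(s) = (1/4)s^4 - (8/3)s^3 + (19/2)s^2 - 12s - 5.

-29/4

Critical points: R'(s) = s^3 - 8s^2 + 19s - 12 vanishes at s = 1, 3, 4.
R''(s) = 3s^2 - 16s + 19. R''(1) = 6 > 0 ⇒ local minimum; R''(3) = -2 < 0 ⇒ local maximum; R''(4) = 3 > 0 ⇒ local minimum.
So the local maximum value is R(3) = -29/4.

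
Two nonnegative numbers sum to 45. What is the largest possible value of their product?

2025/4

With x + y = 45, the product is P(x) = x(45 − x).
P'(x) = 45 − 2x = 0 gives x = 45/2; P'' = −2 < 0, so this is the maximum.
P = 45/2·45/2 = 2025/4.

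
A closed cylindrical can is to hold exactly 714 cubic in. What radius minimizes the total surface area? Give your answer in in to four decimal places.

4.8437

With radius r and height h, πr²h = 714 so h = 714/(πr²), and S(r) = 2πr² + 2πrh = 2πr² + 2·714/r.
S'(r) = 4πr − 2·714/r² = 0 ⇒ r³ = 714/(2π), so r ≈ 4.8437 and h = 2r ≈ 9.6873.
S''(r) = 4π + 4·714/r³ > 0, so this is the minimum; S ≈ 442.2285.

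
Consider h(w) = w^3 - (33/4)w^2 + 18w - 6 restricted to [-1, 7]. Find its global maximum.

235/4

h'(w) = 3w^2 - (33/2)w + 18, which vanishes at w = 3/2 and w = 4.
Compare values at every candidate in [-1, 7]: h(-1) = -133/4; h(3/2) = 93/16; h(4) = -2; h(7) = 235/4.
So the maximum is h(7) = 235/4.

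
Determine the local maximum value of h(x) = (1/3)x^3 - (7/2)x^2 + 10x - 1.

23/3

h'(x) = x^2 - 7x + 10. Setting h'(x) = 0 gives x ∈ {2, 5}.
Since h''(x) = 2x - 7, we get h''(2) = -3 < 0 ⇒ local maximum; h''(5) = 3 > 0 ⇒ local minimum.
The local maximum is h(2) = 23/3.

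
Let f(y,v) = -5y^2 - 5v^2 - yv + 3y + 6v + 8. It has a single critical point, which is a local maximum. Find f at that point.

∂f/∂y = -10y - v + 3 = 0 and ∂f/∂v = -y - 10v + 6 = 0, so (y, v) = (8/33, 19/33).
The Hessian has f_{yy} = -10, f_{vv} = -10, f_{yv} = -1, giving D = 99 > 0 with f_{yy} < 0, so the point is a local maximum.
f(8/33, 19/33) = 111/11.

111/11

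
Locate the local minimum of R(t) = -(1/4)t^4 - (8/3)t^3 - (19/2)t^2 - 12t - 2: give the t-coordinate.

-3

R'(t) = -t^3 - 8t^2 - 19t - 12. Setting R'(t) = 0 gives t ∈ {-4, -3, -1}.
Second-derivative test with R''(t) = -3t^2 - 16t - 19: R''(-4) = -3 < 0 ⇒ local maximum; R''(-3) = 2 > 0 ⇒ local minimum; R''(-1) = -6 < 0 ⇒ local maximum.
Thus R has its local minimum at t = -3, with value 1/4.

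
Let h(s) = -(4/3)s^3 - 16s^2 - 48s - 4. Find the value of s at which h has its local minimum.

h'(s) = -4s^2 - 32s - 48. Setting h'(s) = 0 gives s ∈ {-6, -2}.
Since h''(s) = -8s - 32, we get h''(-6) = 16 > 0 ⇒ local minimum; h''(-2) = -16 < 0 ⇒ local maximum.
So the local minimum value is h(-6) = -4.

-6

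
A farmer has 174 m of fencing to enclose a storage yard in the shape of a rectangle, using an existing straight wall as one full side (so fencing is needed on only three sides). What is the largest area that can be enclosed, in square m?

Let the sides perpendicular to the wall have length x and the parallel side y, so 2x + y = 174 and the area is A = xy = x(174 − 2x).
A'(x) = 174 − 4x = 0 gives x = 87/2, and A''(x) = −4 < 0 confirms a maximum.
Then y = 174 − 2·87/2 = 87 and A = 7569/2.

7569/2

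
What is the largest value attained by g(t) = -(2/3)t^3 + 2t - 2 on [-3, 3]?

Differentiating, g'(t) = -2t^2 + 2; which vanishes at t = -1 and t = 1.
Candidates: g(-3) = 10, g(-1) = -10/3, g(1) = -2/3, g(3) = -14.
The maximum over the interval is 10, attained at t = -3.

10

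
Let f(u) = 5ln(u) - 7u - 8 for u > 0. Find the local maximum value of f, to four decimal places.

f'(u) = 5/u − 7 = 0 gives u = 5/7.
f''(u) = -5/u², which is negative for u > 0, so this is a local maximum.
f(5/7) = 5·ln(5/7) - 5 - 8 ≈ -14.6824.

-14.6824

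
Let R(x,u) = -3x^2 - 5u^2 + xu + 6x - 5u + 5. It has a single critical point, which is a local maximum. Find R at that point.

∂R/∂x = -6x + u + 6 = 0 and ∂R/∂u = x - 10u - 5 = 0, so (x, u) = (55/59, -24/59).
The Hessian has R_{xx} = -6, R_{uu} = -10, R_{xu} = 1, giving D = 59 > 0 with R_{xx} < 0, so the point is a local maximum.
R(55/59, -24/59) = 520/59.

520/59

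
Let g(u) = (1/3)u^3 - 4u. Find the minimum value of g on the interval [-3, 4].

-16/3

g'(u) = u^2 - 4, which vanishes at u = -2 and u = 2.
Evaluating at the critical points and endpoints: g(-3) = 3; g(-2) = 16/3; g(2) = -16/3; g(4) = 16/3.
So the minimum is g(2) = -16/3.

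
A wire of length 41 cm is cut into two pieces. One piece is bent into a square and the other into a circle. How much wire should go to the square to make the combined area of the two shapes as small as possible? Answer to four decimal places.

22.9641

Let x be the length used for the square. Square side x/4; circle radius (41−x)/(2π).
A(x) = (x/4)² + π·((41−x)/(2π))² = x²/16 + (41−x)²/(4π) for 0 ≤ x ≤ 41. A'(x) = x/8 − (41−x)/(2π) = 0 gives x = 4·41/(π+4) ≈ 22.9641.
A'' = 1/8 + 1/(2π) > 0, so this gives the minimum combined area; x ≈ 22.9641 cm to the square.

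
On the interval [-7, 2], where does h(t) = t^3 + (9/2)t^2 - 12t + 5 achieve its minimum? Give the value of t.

Differentiating, h'(t) = 3t^2 + 9t - 12; which vanishes at t = -4 and t = 1.
Candidates: h(-7) = -67/2,  h(-4) = 61,  h(1) = -3/2,  h(2) = 7.
So the minimum is h(-7) = -67/2.

-7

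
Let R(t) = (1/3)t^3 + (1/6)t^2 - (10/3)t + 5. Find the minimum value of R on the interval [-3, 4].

Differentiating, R'(t) = t^2 + (1/3)t - 10/3; which vanishes at t = -2 and t = 5/3.
Evaluating at the critical points and endpoints: R(-3) = 15/2, R(-2) = 29/3, R(5/3) = 235/162, R(4) = 47/3.
The minimum over the interval is 235/162, attained at t = 5/3.

235/162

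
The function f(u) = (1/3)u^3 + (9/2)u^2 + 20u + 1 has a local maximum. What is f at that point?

f'(u) = u^2 + 9u + 20 = 0 at u = -5, -4.
Second-derivative test with f''(u) = 2u + 9: f''(-5) = -1 < 0 ⇒ local maximum; f''(-4) = 1 > 0 ⇒ local minimum.
So the local maximum value is f(-5) = -169/6.

-169/6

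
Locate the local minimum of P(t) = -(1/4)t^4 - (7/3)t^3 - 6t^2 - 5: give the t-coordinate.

P'(t) = -t^3 - 7t^2 - 12t. Setting P'(t) = 0 gives t ∈ {-4, -3, 0}.
P''(t) = -3t^2 - 14t - 12. P''(-4) = -4 < 0 ⇒ local maximum; P''(-3) = 3 > 0 ⇒ local minimum; P''(0) = -12 < 0 ⇒ local maximum.
Thus P has its local minimum at t = -3, with value -65/4.

-3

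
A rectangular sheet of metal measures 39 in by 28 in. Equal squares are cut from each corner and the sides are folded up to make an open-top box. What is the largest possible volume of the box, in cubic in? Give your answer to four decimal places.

2619.3165

With cut size x, the volume is V(x) = x(39 − 2x)(28 − 2x) for 0 < x < 14.
V'(x) = 12x^2 − 268x + 1092. Setting V'(x) = 0 gives x ≈ 5.3620 (the root in (0, 14)).
V''(x) = 24x − 268 is negative there, so this is the maximum; V ≈ 2619.3165.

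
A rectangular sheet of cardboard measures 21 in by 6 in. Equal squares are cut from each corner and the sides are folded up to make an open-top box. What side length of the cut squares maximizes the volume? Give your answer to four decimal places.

1.3775

With cut size x, the volume is V(x) = x(21 − 2x)(6 − 2x) for 0 < x < 3.
V'(x) = 12x^2 − 108x + 126. Setting V'(x) = 0 gives x ≈ 1.3775 (the root in (0, 3)).
V''(x) = 24x − 108 is negative there, so this is the maximum; V ≈ 81.5549.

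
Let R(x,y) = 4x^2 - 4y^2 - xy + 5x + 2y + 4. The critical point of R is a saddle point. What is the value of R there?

186/65

∂R/∂x = 8x - y + 5 = 0 and ∂R/∂y = -x - 8y + 2 = 0, so (x, y) = (-38/65, 21/65).
The Hessian has R_{xx} = 8, R_{yy} = -8, R_{xy} = -1, giving D = -65 < 0, so the point is a saddle point.
R(-38/65, 21/65) = 186/65.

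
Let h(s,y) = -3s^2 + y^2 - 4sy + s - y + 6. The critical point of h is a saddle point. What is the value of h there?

81/14

∂h/∂s = -6s - 4y + 1 = 0 and ∂h/∂y = -4s + 2y - 1 = 0, so (s, y) = (-1/14, 5/14).
The Hessian has h_{ss} = -6, h_{yy} = 2, h_{sy} = -4, giving D = -28 < 0, so the point is a saddle point.
h(-1/14, 5/14) = 81/14.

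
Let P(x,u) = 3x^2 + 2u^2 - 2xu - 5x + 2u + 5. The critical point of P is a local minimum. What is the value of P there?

29/10

∂P/∂x = 6x - 2u - 5 = 0 and ∂P/∂u = -2x + 4u + 2 = 0, so (x, u) = (4/5, -1/10).
The Hessian has P_{xx} = 6, P_{uu} = 4, P_{xu} = -2, giving D = 20 > 0 with P_{xx} > 0, so the point is a local minimum.
P(4/5, -1/10) = 29/10.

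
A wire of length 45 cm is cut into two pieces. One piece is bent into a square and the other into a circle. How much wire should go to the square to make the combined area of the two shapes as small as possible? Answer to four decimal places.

Let x be the length used for the square. Square side x/4; circle radius (45−x)/(2π).
A(x) = (x/4)² + π·((45−x)/(2π))² = x²/16 + (45−x)²/(4π) for 0 ≤ x ≤ 45. A'(x) = x/8 − (45−x)/(2π) = 0 gives x = 4·45/(π+4) ≈ 25.2045.
A'' = 1/8 + 1/(2π) > 0, so this gives the minimum combined area; x ≈ 25.2045 cm to the square.

25.2045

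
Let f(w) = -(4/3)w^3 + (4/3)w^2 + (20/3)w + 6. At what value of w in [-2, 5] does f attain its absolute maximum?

f'(w) = -4w^2 + (8/3)w + 20/3, which vanishes at w = -1 and w = 5/3.
Evaluating at the critical points and endpoints: f(-2) = 26/3,  f(-1) = 2,  f(5/3) = 1186/81,  f(5) = -94.
So the maximum is f(5/3) = 1186/81.

5/3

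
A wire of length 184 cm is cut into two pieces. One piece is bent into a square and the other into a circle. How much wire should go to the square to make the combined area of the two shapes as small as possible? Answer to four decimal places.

Let x be the length used for the square. Square side x/4; circle radius (184−x)/(2π).
A(x) = (x/4)² + π·((184−x)/(2π))² = x²/16 + (184−x)²/(4π) for 0 ≤ x ≤ 184. A'(x) = x/8 − (184−x)/(2π) = 0 gives x = 4·184/(π+4) ≈ 103.0582.
A'' = 1/8 + 1/(2π) > 0, so this gives the minimum combined area; x ≈ 103.0582 cm to the square.

103.0582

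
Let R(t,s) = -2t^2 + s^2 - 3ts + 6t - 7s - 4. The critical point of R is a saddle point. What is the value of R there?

∂R/∂t = -4t - 3s + 6 = 0 and ∂R/∂s = -3t + 2s - 7 = 0, so (t, s) = (-9/17, 46/17).
The Hessian has R_{tt} = -4, R_{ss} = 2, R_{ts} = -3, giving D = -17 < 0, so the point is a saddle point.
R(-9/17, 46/17) = -256/17.

-256/17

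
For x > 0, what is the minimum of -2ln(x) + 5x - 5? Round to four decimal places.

R'(x) = -2/x + 5 = 0 gives x = 2/5.
R''(x) = 2/x², which is positive for x > 0, so this is a local minimum.
R(2/5) = -2·ln(2/5) + 2 - 5 ≈ -1.1674.

-1.1674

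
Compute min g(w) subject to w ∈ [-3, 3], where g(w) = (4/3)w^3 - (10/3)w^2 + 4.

-62

Differentiating, g'(w) = 4w^2 - (20/3)w; which vanishes at w = 0 and w = 5/3.
Candidates: g(-3) = -62,  g(0) = 4,  g(5/3) = 74/81,  g(3) = 10.
The minimum over the interval is -62, attained at w = -3.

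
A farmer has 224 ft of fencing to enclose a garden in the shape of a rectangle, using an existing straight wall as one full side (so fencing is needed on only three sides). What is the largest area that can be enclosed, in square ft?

Let the sides perpendicular to the wall have length x and the parallel side y, so 2x + y = 224 and the area is A = xy = x(224 − 2x).
A'(x) = 224 − 4x = 0 gives x = 56, and A''(x) = −4 < 0 confirms a maximum.
Then y = 224 − 2·56 = 112 and A = 6272.

6272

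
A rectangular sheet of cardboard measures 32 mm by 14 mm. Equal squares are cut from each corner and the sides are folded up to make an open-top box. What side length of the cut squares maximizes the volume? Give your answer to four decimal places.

With cut size x, the volume is V(x) = x(32 − 2x)(14 − 2x) for 0 < x < 7.
V'(x) = 12x^2 − 184x + 448. Setting V'(x) = 0 gives x ≈ 3.0359 (the root in (0, 7)).
V''(x) = 24x − 184 is negative there, so this is the maximum; V ≈ 624.0716.

3.0359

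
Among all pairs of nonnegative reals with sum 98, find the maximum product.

2401

With x + y = 98, the product is P(x) = x(98 − x).
P'(x) = 98 − 2x = 0 gives x = 49; P'' = −2 < 0, so this is the maximum.
P = 49·49 = 2401.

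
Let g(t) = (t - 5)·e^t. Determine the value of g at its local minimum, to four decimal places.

-54.5982

Differentiating with the product rule gives g'(t) = (t - 4)·e^t. Since e^t > 0, the only critical point is t = 4.
g''(4) has the same sign as 1 > 0, so this is a local minimum.
g(4) = (-1)·e^(4) ≈ -54.5982.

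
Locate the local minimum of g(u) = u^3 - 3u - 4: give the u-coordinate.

Critical points: g'(u) = 3u^2 - 3 vanishes at u = -1, 1.
g''(u) = 6u. g''(-1) = -6 < 0 ⇒ local maximum; g''(1) = 6 > 0 ⇒ local minimum.
So the local minimum value is g(1) = -6.

1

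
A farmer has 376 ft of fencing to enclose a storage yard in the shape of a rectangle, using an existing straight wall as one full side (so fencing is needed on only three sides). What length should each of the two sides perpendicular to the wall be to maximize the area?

Let the sides perpendicular to the wall have length x and the parallel side y, so 2x + y = 376 and the area is A = xy = x(376 − 2x).
A'(x) = 376 − 4x = 0 gives x = 94, and A''(x) = −4 < 0 confirms a maximum.
Then y = 376 − 2·94 = 188 and A = 17672.

94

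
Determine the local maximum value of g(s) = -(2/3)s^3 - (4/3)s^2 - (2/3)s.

8/81

g'(s) = -2s^2 - (8/3)s - 2/3 = 0 at s = -1, -1/3.
g''(s) = -4s - 8/3. g''(-1) = 4/3 > 0 ⇒ local minimum; g''(-1/3) = -4/3 < 0 ⇒ local maximum.
The local maximum is g(-1/3) = 8/81.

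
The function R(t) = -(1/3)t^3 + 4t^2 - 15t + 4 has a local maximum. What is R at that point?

-38/3

R'(t) = -t^2 + 8t - 15. Setting R'(t) = 0 gives t ∈ {3, 5}.
Since R''(t) = -2t + 8, we get R''(3) = 2 > 0 ⇒ local minimum; R''(5) = -2 < 0 ⇒ local maximum.
The local maximum is R(5) = -38/3.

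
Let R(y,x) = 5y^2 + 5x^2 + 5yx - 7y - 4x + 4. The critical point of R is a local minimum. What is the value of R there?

23/15

∂R/∂y = 10y + 5x - 7 = 0 and ∂R/∂x = 5y + 10x - 4 = 0, so (y, x) = (2/3, 1/15).
The Hessian has R_{yy} = 10, R_{xx} = 10, R_{yx} = 5, giving D = 75 > 0 with R_{yy} > 0, so the point is a local minimum.
R(2/3, 1/15) = 23/15.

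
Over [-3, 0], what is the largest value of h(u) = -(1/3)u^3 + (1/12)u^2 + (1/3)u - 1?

31/4

The derivative is -u^2 + (1/6)u + 1/3, whose only zero in [-3, 0] is u = -1/2.
Evaluating at the critical points and endpoints: h(-3) = 31/4,  h(-1/2) = -53/48,  h(0) = -1.
So the maximum is h(-3) = 31/4.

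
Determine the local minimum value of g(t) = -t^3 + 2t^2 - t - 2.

-58/27

g'(t) = -3t^2 + 4t - 1. Setting g'(t) = 0 gives t ∈ {1/3, 1}.
g''(t) = -6t + 4. g''(1/3) = 2 > 0 ⇒ local minimum; g''(1) = -2 < 0 ⇒ local maximum.
Thus g has its local minimum at t = 1/3, with value -58/27.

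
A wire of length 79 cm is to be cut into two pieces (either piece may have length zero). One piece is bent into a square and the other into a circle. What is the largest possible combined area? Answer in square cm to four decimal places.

496.6430

Let x be the length used for the square. Square side x/4; circle radius (79−x)/(2π).
A(x) = (x/4)² + π·((79−x)/(2π))² = x²/16 + (79−x)²/(4π) for 0 ≤ x ≤ 79. A'(x) = x/8 − (79−x)/(2π) = 0 gives x = 4·79/(π+4) ≈ 44.2478.
A'' > 0, so the interior critical point is a minimum; the maximum is at an endpoint. A(0) = 496.6430 and A(79) = 390.0625, so the largest area is 496.6430.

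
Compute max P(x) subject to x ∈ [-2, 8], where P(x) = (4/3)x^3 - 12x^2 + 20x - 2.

218/3

The derivative is 4x^2 - 24x + 20, which vanishes at x = 1 and x = 5.
Compare values at every candidate in [-2, 8]: P(-2) = -302/3; P(1) = 22/3; P(5) = -106/3; P(8) = 218/3.
The maximum over the interval is 218/3, attained at x = 8.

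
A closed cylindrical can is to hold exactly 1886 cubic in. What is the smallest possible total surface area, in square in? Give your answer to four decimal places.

845.0369

With radius r and height h, πr²h = 1886 so h = 1886/(πr²), and S(r) = 2πr² + 2πrh = 2πr² + 2·1886/r.
S'(r) = 4πr − 2·1886/r² = 0 ⇒ r³ = 1886/(2π), so r ≈ 6.6956 and h = 2r ≈ 13.3911.
S''(r) = 4π + 4·1886/r³ > 0, so this is the minimum; S ≈ 845.0369.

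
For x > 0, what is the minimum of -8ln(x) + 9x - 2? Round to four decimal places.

f'(x) = -8/x + 9 = 0 gives x = 8/9.
f''(x) = 8/x², which is positive for x > 0, so this is a local minimum.
f(8/9) = -8·ln(8/9) + 8 - 2 ≈ 6.9423.

6.9423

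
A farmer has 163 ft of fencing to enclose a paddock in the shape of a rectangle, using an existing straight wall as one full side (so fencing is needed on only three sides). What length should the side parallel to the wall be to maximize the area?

Let the sides perpendicular to the wall have length x and the parallel side y, so 2x + y = 163 and the area is A = xy = x(163 − 2x).
A'(x) = 163 − 4x = 0 gives x = 163/4, and A''(x) = −4 < 0 confirms a maximum.
Then y = 163 − 2·163/4 = 163/2 and A = 26569/8.

163/2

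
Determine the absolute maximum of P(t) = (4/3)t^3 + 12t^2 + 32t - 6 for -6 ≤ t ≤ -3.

-82/3

The derivative is 4t^2 + 24t + 32, whose only zero in [-6, -3] is t = -4.
Evaluating at the critical points and endpoints: P(-6) = -54, P(-4) = -82/3, P(-3) = -30.
The maximum over the interval is -82/3, attained at t = -4.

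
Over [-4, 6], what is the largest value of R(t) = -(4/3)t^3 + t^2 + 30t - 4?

Differentiating, R'(t) = -4t^2 + 2t + 30; which vanishes at t = -5/2 and t = 3.
Compare values at every candidate in [-4, 6]: R(-4) = -68/3,  R(-5/2) = -623/12,  R(3) = 59,  R(6) = -76.
So the maximum is R(3) = 59.

59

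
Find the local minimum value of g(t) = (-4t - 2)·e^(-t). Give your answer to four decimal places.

-2.4261

Differentiating with the product rule gives g'(t) = (4t - 2)·e^(-t). Since e^(-t) > 0, the only critical point is t = 1/2.
g''(1/2) has the same sign as 4 > 0, so this is a local minimum.
g(1/2) = (-4)·e^(-1/2) ≈ -2.4261.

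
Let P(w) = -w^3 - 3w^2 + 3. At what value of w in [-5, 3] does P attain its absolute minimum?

3

Differentiating, P'(w) = -3w^2 - 6w; which vanishes at w = -2 and w = 0.
Compare values at every candidate in [-5, 3]: P(-5) = 53, P(-2) = -1, P(0) = 3, P(3) = -51.
Hence the absolute minimum is -51 at w = 3.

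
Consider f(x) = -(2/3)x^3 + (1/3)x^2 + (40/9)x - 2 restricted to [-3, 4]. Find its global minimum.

-194/9

f'(x) = -2x^2 + (2/3)x + 40/9, which vanishes at x = -4/3 and x = 5/3.
Compare values at every candidate in [-3, 4]: f(-3) = 17/3, f(-4/3) = -466/81, f(5/3) = 263/81, f(4) = -194/9.
The minimum over the interval is -194/9, attained at x = 4.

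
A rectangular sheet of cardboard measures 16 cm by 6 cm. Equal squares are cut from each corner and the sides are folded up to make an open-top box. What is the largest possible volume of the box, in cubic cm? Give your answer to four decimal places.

With cut size x, the volume is V(x) = x(16 − 2x)(6 − 2x) for 0 < x < 3.
V'(x) = 12x^2 − 88x + 96. Setting V'(x) = 0 gives x ≈ 1.3333 (the root in (0, 3)).
V''(x) = 24x − 88 is negative there, so this is the maximum; V ≈ 59.2593.

59.2593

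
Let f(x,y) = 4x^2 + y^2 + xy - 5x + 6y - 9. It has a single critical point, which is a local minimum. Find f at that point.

∂f/∂x = 8x + y - 5 = 0 and ∂f/∂y = x + 2y + 6 = 0, so (x, y) = (16/15, -53/15).
The Hessian has f_{xx} = 8, f_{yy} = 2, f_{xy} = 1, giving D = 15 > 0 with f_{xx} > 0, so the point is a local minimum.
f(16/15, -53/15) = -334/15.

-334/15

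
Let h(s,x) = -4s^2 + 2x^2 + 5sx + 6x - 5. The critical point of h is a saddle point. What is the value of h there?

∂h/∂s = -8s + 5x = 0 and ∂h/∂x = 5s + 4x + 6 = 0, so (s, x) = (-10/19, -16/19).
The Hessian has h_{ss} = -8, h_{xx} = 4, h_{sx} = 5, giving D = -57 < 0, so the point is a saddle point.
h(-10/19, -16/19) = -143/19.

-143/19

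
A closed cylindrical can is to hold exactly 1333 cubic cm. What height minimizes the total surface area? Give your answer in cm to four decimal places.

11.9283

With radius r and height h, πr²h = 1333 so h = 1333/(πr²), and S(r) = 2πr² + 2πrh = 2πr² + 2·1333/r.
S'(r) = 4πr − 2·1333/r² = 0 ⇒ r³ = 1333/(2π), so r ≈ 5.9642 and h = 2r ≈ 11.9283.
S''(r) = 4π + 4·1333/r³ > 0, so this is the minimum; S ≈ 670.5039.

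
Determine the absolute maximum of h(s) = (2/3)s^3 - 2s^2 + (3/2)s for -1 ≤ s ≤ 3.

Differentiating, h'(s) = 2s^2 - 4s + 3/2; which vanishes at s = 1/2 and s = 3/2.
Compare values at every candidate in [-1, 3]: h(-1) = -25/6,  h(1/2) = 1/3,  h(3/2) = 0,  h(3) = 9/2.
Hence the absolute maximum is 9/2 at s = 3.

9/2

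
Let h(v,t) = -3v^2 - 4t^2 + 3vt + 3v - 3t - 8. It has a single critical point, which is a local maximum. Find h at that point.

∂h/∂v = -6v + 3t + 3 = 0 and ∂h/∂t = 3v - 8t - 3 = 0, so (v, t) = (5/13, -3/13).
The Hessian has h_{vv} = -6, h_{tt} = -8, h_{vt} = 3, giving D = 39 > 0 with h_{vv} < 0, so the point is a local maximum.
h(5/13, -3/13) = -92/13.

-92/13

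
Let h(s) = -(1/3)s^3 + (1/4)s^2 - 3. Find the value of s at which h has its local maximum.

1/2

Critical points: h'(s) = -s^2 + (1/2)s vanishes at s = 0, 1/2.
Since h''(s) = -2s + 1/2, we get h''(0) = 1/2 > 0 ⇒ local minimum; h''(1/2) = -1/2 < 0 ⇒ local maximum.
So the local maximum value is h(1/2) = -143/48.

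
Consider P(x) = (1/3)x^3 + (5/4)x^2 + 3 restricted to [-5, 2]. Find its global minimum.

P'(x) = x^2 + (5/2)x, which vanishes at x = -5/2 and x = 0.
Candidates: P(-5) = -89/12, P(-5/2) = 269/48, P(0) = 3, P(2) = 32/3.
So the minimum is P(-5) = -89/12.

-89/12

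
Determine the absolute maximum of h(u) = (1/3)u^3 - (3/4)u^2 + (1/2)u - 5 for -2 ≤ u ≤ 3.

h'(u) = u^2 - (3/2)u + 1/2, which vanishes at u = 1/2 and u = 1.
Candidates: h(-2) = -35/3,  h(1/2) = -235/48,  h(1) = -59/12,  h(3) = -5/4.
So the maximum is h(3) = -5/4.

-5/4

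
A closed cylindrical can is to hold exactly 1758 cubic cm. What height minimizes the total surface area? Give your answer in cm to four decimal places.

13.0811

With radius r and height h, πr²h = 1758 so h = 1758/(πr²), and S(r) = 2πr² + 2πrh = 2πr² + 2·1758/r.
S'(r) = 4πr − 2·1758/r² = 0 ⇒ r³ = 1758/(2π), so r ≈ 6.5405 and h = 2r ≈ 13.0811.
S''(r) = 4π + 4·1758/r³ > 0, so this is the minimum; S ≈ 806.3566.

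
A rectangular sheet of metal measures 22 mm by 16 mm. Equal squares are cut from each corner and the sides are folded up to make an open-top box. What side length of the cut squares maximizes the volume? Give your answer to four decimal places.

3.0504

With cut size x, the volume is V(x) = x(22 − 2x)(16 − 2x) for 0 < x < 8.
V'(x) = 12x^2 − 152x + 352. Setting V'(x) = 0 gives x ≈ 3.0504 (the root in (0, 8)).
V''(x) = 24x − 152 is negative there, so this is the maximum; V ≈ 480.1005.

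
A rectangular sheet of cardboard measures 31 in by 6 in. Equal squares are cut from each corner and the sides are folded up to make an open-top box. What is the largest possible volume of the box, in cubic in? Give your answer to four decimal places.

126.3596

With cut size x, the volume is V(x) = x(31 − 2x)(6 − 2x) for 0 < x < 3.
V'(x) = 12x^2 − 148x + 186. Setting V'(x) = 0 gives x ≈ 1.4203 (the root in (0, 3)).
V''(x) = 24x − 148 is negative there, so this is the maximum; V ≈ 126.3596.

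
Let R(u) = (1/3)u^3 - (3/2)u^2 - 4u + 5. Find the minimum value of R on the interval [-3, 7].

The derivative is u^2 - 3u - 4, which vanishes at u = -1 and u = 4.
Candidates: R(-3) = -11/2; R(-1) = 43/6; R(4) = -41/3; R(7) = 107/6.
Hence the absolute minimum is -41/3 at u = 4.

-41/3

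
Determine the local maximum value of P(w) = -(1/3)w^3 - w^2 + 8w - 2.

P'(w) = -w^2 - 2w + 8. Setting P'(w) = 0 gives w ∈ {-4, 2}.
Second-derivative test with P''(w) = -2w - 2: P''(-4) = 6 > 0 ⇒ local minimum; P''(2) = -6 < 0 ⇒ local maximum.
Thus P has its local maximum at w = 2, with value 22/3.

22/3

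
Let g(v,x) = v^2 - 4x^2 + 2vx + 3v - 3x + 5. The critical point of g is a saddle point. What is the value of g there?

∂g/∂v = 2v + 2x + 3 = 0 and ∂g/∂x = 2v - 8x - 3 = 0, so (v, x) = (-9/10, -3/5).
The Hessian has g_{vv} = 2, g_{xx} = -8, g_{vx} = 2, giving D = -20 < 0, so the point is a saddle point.
g(-9/10, -3/5) = 91/20.

91/20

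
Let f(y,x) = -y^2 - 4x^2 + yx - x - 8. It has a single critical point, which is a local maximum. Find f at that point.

-119/15

∂f/∂y = -2y + x = 0 and ∂f/∂x = y - 8x - 1 = 0, so (y, x) = (-1/15, -2/15).
The Hessian has f_{yy} = -2, f_{xx} = -8, f_{yx} = 1, giving D = 15 > 0 with f_{yy} < 0, so the point is a local maximum.
f(-1/15, -2/15) = -119/15.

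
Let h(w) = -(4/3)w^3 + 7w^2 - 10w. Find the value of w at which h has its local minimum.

1

Critical points: h'(w) = -4w^2 + 14w - 10 vanishes at w = 1, 5/2.
h''(w) = -8w + 14. h''(1) = 6 > 0 ⇒ local minimum; h''(5/2) = -6 < 0 ⇒ local maximum.
Thus h has its local minimum at w = 1, with value -13/3.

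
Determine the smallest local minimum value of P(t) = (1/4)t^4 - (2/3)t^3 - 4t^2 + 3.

Critical points: P'(t) = t^3 - 2t^2 - 8t vanishes at t = -2, 0, 4.
P''(t) = 3t^2 - 4t - 8. P''(-2) = 12 > 0 ⇒ local minimum; P''(0) = -8 < 0 ⇒ local maximum; P''(4) = 24 > 0 ⇒ local minimum.
The smallest local minimum is P(4) = -119/3.

-119/3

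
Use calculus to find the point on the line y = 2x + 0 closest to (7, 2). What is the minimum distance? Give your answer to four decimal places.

Minimize D(x)^2 = (x - 7)^2 + (2x - 2)^2.
d/dx[D^2] = 2(x - 7) + 2·2·(2x - 2) = 0 ⇒ x = 11/5.
Then y = 22/5 and the distance is √(144/5) ≈ 5.3666.

5.3666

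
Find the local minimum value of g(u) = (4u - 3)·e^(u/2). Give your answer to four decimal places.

-4.2821

g'(u) = 4·e^(u/2) + (4u - 3)·(1/2)·e^(u/2) = (2u + 5/2)·e^(u/2). Since e^(u/2) > 0, the only critical point is u = -5/4.
g''(-5/4) has the same sign as 2 > 0, so this is a local minimum.
g(-5/4) = (-8)·e^(-5/8) ≈ -4.2821.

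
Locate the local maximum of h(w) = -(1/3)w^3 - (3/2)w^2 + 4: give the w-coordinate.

h'(w) = -w^2 - 3w = 0 at w = -3, 0.
Second-derivative test with h''(w) = -2w - 3: h''(-3) = 3 > 0 ⇒ local minimum; h''(0) = -3 < 0 ⇒ local maximum.
So the local maximum value is h(0) = 4.

0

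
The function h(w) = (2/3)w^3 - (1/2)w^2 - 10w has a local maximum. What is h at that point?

38/3

Critical points: h'(w) = 2w^2 - w - 10 vanishes at w = -2, 5/2.
Since h''(w) = 4w - 1, we get h''(-2) = -9 < 0 ⇒ local maximum; h''(5/2) = 9 > 0 ⇒ local minimum.
Thus h has its local maximum at w = -2, with value 38/3.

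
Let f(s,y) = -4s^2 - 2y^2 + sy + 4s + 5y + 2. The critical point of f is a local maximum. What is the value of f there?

214/31

∂f/∂s = -8s + y + 4 = 0 and ∂f/∂y = s - 4y + 5 = 0, so (s, y) = (21/31, 44/31).
The Hessian has f_{ss} = -8, f_{yy} = -4, f_{sy} = 1, giving D = 31 > 0 with f_{ss} < 0, so the point is a local maximum.
f(21/31, 44/31) = 214/31.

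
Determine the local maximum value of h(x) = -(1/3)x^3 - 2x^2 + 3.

3

h'(x) = -x^2 - 4x. Setting h'(x) = 0 gives x ∈ {-4, 0}.
Since h''(x) = -2x - 4, we get h''(-4) = 4 > 0 ⇒ local minimum; h''(0) = -4 < 0 ⇒ local maximum.
Thus h has its local maximum at x = 0, with value 3.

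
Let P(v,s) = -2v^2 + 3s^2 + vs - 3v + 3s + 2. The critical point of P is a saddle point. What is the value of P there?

68/25

∂P/∂v = -4v + s - 3 = 0 and ∂P/∂s = v + 6s + 3 = 0, so (v, s) = (-21/25, -9/25).
The Hessian has P_{vv} = -4, P_{ss} = 6, P_{vs} = 1, giving D = -25 < 0, so the point is a saddle point.
P(-21/25, -9/25) = 68/25.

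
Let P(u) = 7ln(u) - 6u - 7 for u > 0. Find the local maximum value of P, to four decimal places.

-12.9209

P'(u) = 7/u − 6 = 0 gives u = 7/6.
P''(u) = -7/u², which is negative for u > 0, so this is a local maximum.
P(7/6) = 7·ln(7/6) - 7 - 7 ≈ -12.9209.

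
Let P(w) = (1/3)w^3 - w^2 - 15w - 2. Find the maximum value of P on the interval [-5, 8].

25

P'(w) = w^2 - 2w - 15, which vanishes at w = -3 and w = 5.
Evaluating at the critical points and endpoints: P(-5) = 19/3,  P(-3) = 25,  P(5) = -181/3,  P(8) = -46/3.
The maximum over the interval is 25, attained at w = -3.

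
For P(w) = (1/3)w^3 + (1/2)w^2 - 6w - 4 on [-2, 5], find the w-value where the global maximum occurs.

P'(w) = w^2 + w - 6, whose only zero in [-2, 5] is w = 2.
Compare values at every candidate in [-2, 5]: P(-2) = 22/3,  P(2) = -34/3,  P(5) = 121/6.
The maximum over the interval is 121/6, attained at w = 5.

5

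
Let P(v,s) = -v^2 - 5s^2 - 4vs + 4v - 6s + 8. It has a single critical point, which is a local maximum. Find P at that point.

∂P/∂v = -2v - 4s + 4 = 0 and ∂P/∂s = -4v - 10s - 6 = 0, so (v, s) = (16, -7).
The Hessian has P_{vv} = -2, P_{ss} = -10, P_{vs} = -4, giving D = 4 > 0 with P_{vv} < 0, so the point is a local maximum.
P(16, -7) = 61.

61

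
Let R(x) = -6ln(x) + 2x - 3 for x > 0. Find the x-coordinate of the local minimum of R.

R'(x) = -6/x + 2 = 0 gives x = 3.
R''(x) = 6/x², which is positive for x > 0, so this is a local minimum.
R(3) = -6·ln(3) + 6 - 3 ≈ -3.5917.

3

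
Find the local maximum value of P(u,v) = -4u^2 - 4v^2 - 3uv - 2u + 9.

511/55

∂P/∂u = -8u - 3v - 2 = 0 and ∂P/∂v = -3u - 8v = 0, so (u, v) = (-16/55, 6/55).
The Hessian has P_{uu} = -8, P_{vv} = -8, P_{uv} = -3, giving D = 55 > 0 with P_{uu} < 0, so the point is a local maximum.
P(-16/55, 6/55) = 511/55.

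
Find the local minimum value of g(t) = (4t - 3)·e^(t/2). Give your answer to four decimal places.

g'(t) = 4·e^(t/2) + (4t - 3)·(1/2)·e^(t/2) = (2t + 5/2)·e^(t/2). Since e^(t/2) > 0, the only critical point is t = -5/4.
g''(-5/4) has the same sign as 2 > 0, so this is a local minimum.
g(-5/4) = (-8)·e^(-5/8) ≈ -4.2821.

-4.2821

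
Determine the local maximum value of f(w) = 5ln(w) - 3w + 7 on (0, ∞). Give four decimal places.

f'(w) = 5/w − 3 = 0 gives w = 5/3.
f''(w) = -5/w², which is negative for w > 0, so this is a local maximum.
f(5/3) = 5·ln(5/3) - 5 + 7 ≈ 4.5541.

4.5541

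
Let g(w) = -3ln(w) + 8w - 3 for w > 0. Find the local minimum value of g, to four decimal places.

g'(w) = -3/w + 8 = 0 gives w = 3/8.
g''(w) = 3/w², which is positive for w > 0, so this is a local minimum.
g(3/8) = -3·ln(3/8) + 3 - 3 ≈ 2.9425.

2.9425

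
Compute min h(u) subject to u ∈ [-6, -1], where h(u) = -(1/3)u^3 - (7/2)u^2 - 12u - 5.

23/6

Differentiating, h'(u) = -u^2 - 7u - 12; which vanishes at u = -4 and u = -3.
Compare values at every candidate in [-6, -1]: h(-6) = 13,  h(-4) = 25/3,  h(-3) = 17/2,  h(-1) = 23/6.
So the minimum is h(-1) = 23/6.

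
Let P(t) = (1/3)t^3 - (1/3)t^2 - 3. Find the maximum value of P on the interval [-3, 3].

The derivative is t^2 - (2/3)t, which vanishes at t = 0 and t = 2/3.
Compare values at every candidate in [-3, 3]: P(-3) = -15, P(0) = -3, P(2/3) = -247/81, P(3) = 3.
Hence the absolute maximum is 3 at t = 3.

3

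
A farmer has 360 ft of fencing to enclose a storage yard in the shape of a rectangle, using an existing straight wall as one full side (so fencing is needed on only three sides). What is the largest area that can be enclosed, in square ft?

Let the sides perpendicular to the wall have length x and the parallel side y, so 2x + y = 360 and the area is A = xy = x(360 − 2x).
A'(x) = 360 − 4x = 0 gives x = 90, and A''(x) = −4 < 0 confirms a maximum.
Then y = 360 − 2·90 = 180 and A = 16200.

16200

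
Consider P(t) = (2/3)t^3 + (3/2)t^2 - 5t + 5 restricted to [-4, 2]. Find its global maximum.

The derivative is 2t^2 + 3t - 5, which vanishes at t = -5/2 and t = 1.
Candidates: P(-4) = 19/3, P(-5/2) = 395/24, P(1) = 13/6, P(2) = 19/3.
The maximum over the interval is 395/24, attained at t = -5/2.

395/24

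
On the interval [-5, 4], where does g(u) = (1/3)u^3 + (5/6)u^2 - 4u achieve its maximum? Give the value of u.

g'(u) = u^2 + (5/3)u - 4, which vanishes at u = -3 and u = 4/3.
Candidates: g(-5) = -5/6,  g(-3) = 21/2,  g(4/3) = -248/81,  g(4) = 56/3.
The maximum over the interval is 56/3, attained at u = 4.

4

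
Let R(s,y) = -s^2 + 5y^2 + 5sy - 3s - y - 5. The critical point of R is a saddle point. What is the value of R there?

-196/45

∂R/∂s = -2s + 5y - 3 = 0 and ∂R/∂y = 5s + 10y - 1 = 0, so (s, y) = (-5/9, 17/45).
The Hessian has R_{ss} = -2, R_{yy} = 10, R_{sy} = 5, giving D = -45 < 0, so the point is a saddle point.
R(-5/9, 17/45) = -196/45.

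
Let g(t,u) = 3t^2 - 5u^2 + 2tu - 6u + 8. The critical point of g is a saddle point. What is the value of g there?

∂g/∂t = 6t + 2u = 0 and ∂g/∂u = 2t - 10u - 6 = 0, so (t, u) = (3/16, -9/16).
The Hessian has g_{tt} = 6, g_{uu} = -10, g_{tu} = 2, giving D = -64 < 0, so the point is a saddle point.
g(3/16, -9/16) = 155/16.

155/16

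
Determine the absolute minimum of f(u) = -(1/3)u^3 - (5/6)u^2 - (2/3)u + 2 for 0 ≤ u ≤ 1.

1/6

f'(u) = -u^2 - (5/3)u - 2/3, which has no zeros in [0, 1].
Candidates: f(0) = 2,  f(1) = 1/6.
So the minimum is f(1) = 1/6.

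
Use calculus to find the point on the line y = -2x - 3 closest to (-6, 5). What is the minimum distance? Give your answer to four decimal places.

Minimize D(x)^2 = (x + 6)^2 + (-2x - 8)^2.
d/dx[D^2] = 2(x + 6) + 2·(-2)·(-2x - 8) = 0 ⇒ x = -22/5.
Then y = 29/5 and the distance is √(16/5) ≈ 1.7889.

1.7889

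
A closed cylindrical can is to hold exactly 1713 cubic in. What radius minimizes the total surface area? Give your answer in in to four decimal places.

With radius r and height h, πr²h = 1713 so h = 1713/(πr²), and S(r) = 2πr² + 2πrh = 2πr² + 2·1713/r.
S'(r) = 4πr − 2·1713/r² = 0 ⇒ r³ = 1713/(2π), so r ≈ 6.4842 and h = 2r ≈ 12.9685.
S''(r) = 4π + 4·1713/r³ > 0, so this is the minimum; S ≈ 792.5368.

6.4842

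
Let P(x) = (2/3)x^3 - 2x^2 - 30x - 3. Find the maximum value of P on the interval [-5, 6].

P'(x) = 2x^2 - 4x - 30, which vanishes at x = -3 and x = 5.
Compare values at every candidate in [-5, 6]: P(-5) = 41/3,  P(-3) = 51,  P(5) = -359/3,  P(6) = -111.
So the maximum is P(-3) = 51.

51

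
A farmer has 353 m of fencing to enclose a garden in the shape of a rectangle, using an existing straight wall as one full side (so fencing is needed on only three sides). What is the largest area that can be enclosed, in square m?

124609/8

Let the sides perpendicular to the wall have length x and the parallel side y, so 2x + y = 353 and the area is A = xy = x(353 − 2x).
A'(x) = 353 − 4x = 0 gives x = 353/4, and A''(x) = −4 < 0 confirms a maximum.
Then y = 353 − 2·353/4 = 353/2 and A = 124609/8.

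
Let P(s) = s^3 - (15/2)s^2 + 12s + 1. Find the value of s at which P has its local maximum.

P'(s) = 3s^2 - 15s + 12. Setting P'(s) = 0 gives s ∈ {1, 4}.
Since P''(s) = 6s - 15, we get P''(1) = -9 < 0 ⇒ local maximum; P''(4) = 9 > 0 ⇒ local minimum.
So the local maximum value is P(1) = 13/2.

1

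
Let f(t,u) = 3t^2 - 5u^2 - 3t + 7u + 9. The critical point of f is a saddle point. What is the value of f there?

∂f/∂t = 6t - 3 = 0 and ∂f/∂u = -10u + 7 = 0, so (t, u) = (1/2, 7/10).
The Hessian has f_{tt} = 6, f_{uu} = -10, f_{tu} = 0, giving D = -60 < 0, so the point is a saddle point.
f(1/2, 7/10) = 107/10.

107/10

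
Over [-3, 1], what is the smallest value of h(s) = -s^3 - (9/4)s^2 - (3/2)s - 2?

-27/4

The derivative is -3s^2 - (9/2)s - 3/2, which vanishes at s = -1 and s = -1/2.
Evaluating at the critical points and endpoints: h(-3) = 37/4,  h(-1) = -7/4,  h(-1/2) = -27/16,  h(1) = -27/4.
Hence the absolute minimum is -27/4 at s = 1.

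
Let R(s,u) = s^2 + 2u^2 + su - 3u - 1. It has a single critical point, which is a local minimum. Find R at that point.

∂R/∂s = 2s + u = 0 and ∂R/∂u = s + 4u - 3 = 0, so (s, u) = (-3/7, 6/7).
The Hessian has R_{ss} = 2, R_{uu} = 4, R_{su} = 1, giving D = 7 > 0 with R_{ss} > 0, so the point is a local minimum.
R(-3/7, 6/7) = -16/7.

-16/7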